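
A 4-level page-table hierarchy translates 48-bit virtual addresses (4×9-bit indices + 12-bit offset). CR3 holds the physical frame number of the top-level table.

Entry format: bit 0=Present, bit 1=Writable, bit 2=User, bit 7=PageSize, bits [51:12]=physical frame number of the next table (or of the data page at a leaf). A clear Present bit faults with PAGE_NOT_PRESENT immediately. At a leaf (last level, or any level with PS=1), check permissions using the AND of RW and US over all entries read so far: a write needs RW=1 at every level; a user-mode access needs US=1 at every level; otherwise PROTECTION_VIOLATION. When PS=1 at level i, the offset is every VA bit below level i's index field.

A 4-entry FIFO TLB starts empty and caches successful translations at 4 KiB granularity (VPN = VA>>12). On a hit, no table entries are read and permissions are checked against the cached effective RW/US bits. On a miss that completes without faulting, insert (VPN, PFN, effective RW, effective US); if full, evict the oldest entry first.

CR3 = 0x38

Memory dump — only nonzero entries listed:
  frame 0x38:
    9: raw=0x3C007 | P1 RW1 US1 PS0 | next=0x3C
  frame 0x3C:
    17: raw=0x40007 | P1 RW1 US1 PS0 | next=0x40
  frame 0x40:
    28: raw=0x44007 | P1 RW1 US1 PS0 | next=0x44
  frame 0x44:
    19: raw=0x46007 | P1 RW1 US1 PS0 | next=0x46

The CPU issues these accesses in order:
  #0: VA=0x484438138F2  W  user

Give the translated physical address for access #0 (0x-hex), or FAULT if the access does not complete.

Walk each access:
#0 VA=0x484438138F2 (w,user):
  [0] read 0x38 idx=9: raw=0x3C007 flags P=1 W=1 U=1 S=0
  [1] read 0x3C idx=17: raw=0x40007 flags P=1 W=1 U=1 S=0
  [2] read 0x40 idx=28: raw=0x44007 flags P=1 W=1 U=1 S=0
  [3] read 0x44 idx=19: raw=0x46007 flags P=1 W=1 U=1 S=0
  ⇒ phys 0x468F2  [4 reads]

Access #0 PA: 0x468F2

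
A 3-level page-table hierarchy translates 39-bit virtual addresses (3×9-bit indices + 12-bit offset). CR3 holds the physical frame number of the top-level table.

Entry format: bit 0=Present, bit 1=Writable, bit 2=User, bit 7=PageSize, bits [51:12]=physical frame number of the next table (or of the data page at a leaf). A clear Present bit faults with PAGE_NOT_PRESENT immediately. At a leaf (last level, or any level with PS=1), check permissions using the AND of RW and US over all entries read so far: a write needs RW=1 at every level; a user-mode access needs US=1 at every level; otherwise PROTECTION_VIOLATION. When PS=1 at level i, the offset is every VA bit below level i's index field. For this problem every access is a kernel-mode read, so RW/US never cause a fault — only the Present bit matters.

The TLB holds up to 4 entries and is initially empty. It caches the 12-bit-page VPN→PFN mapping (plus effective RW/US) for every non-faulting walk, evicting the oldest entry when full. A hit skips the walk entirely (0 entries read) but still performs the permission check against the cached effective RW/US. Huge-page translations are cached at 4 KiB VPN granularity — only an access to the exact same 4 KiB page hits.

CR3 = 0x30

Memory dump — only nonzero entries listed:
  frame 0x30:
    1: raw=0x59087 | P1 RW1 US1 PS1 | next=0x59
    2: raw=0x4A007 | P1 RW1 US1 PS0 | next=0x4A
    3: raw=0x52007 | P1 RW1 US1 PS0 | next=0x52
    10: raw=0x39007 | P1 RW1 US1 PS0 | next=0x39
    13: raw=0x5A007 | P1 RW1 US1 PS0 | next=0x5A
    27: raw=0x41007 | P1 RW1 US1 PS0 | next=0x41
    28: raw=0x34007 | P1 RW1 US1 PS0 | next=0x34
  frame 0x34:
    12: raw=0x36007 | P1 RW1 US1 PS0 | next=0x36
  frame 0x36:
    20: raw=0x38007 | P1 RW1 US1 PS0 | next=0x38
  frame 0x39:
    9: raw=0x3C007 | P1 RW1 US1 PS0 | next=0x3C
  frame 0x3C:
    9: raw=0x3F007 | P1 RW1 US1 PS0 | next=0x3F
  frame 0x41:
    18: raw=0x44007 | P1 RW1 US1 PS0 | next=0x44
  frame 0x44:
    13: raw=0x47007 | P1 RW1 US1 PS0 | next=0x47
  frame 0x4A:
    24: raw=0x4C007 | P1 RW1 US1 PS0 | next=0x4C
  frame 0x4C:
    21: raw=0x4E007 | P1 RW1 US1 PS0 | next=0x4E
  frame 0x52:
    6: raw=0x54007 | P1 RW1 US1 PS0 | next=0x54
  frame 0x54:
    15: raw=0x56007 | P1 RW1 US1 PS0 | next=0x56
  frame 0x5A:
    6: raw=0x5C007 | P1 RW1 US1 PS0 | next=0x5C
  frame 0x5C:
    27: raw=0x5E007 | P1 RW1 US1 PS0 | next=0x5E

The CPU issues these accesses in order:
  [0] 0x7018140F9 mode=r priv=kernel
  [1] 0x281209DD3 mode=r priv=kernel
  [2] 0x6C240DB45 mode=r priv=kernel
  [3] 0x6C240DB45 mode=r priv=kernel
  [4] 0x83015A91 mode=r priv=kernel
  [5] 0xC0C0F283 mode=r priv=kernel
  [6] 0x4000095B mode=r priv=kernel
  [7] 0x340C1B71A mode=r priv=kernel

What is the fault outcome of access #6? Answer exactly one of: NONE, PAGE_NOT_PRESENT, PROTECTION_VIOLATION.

Trace:
#0 VA=0x7018140F9 (r,kernel):
  L0 @0x30[28] → 0x34007  P=1,RW=1,US=1,PS=0
  L1 @0x34[12] → 0x36007  P=1,RW=1,US=1,PS=0
  L2 @0x36[20] → 0x38007  P=1,RW=1,US=1,PS=0
  ⇒ phys 0x380F9  [3 reads]
#1 VA=0x281209DD3 (r,kernel):
  L0 @0x30[10] → 0x39007  P=1,RW=1,US=1,PS=0
  L1 @0x39[9] → 0x3C007  P=1,RW=1,US=1,PS=0
  L2 @0x3C[9] → 0x3F007  P=1,RW=1,US=1,PS=0
  ⇒ phys 0x3FDD3  [3 reads]
#2 VA=0x6C240DB45 (r,kernel):
  L0 @0x30[27] → 0x41007  P=1,RW=1,US=1,PS=0
  L1 @0x41[18] → 0x44007  P=1,RW=1,US=1,PS=0
  L2 @0x44[13] → 0x47007  P=1,RW=1,US=1,PS=0
  ⇒ phys 0x47B45  [3 reads]
#3 VA=0x6C240DB45 (r,kernel):
  TLB hit vpn=0x6C240D → PA=0x47B45
#4 VA=0x83015A91 (r,kernel):
  L0 @0x30[2] → 0x4A007  P=1,RW=1,US=1,PS=0
  L1 @0x4A[24] → 0x4C007  P=1,RW=1,US=1,PS=0
  L2 @0x4C[21] → 0x4E007  P=1,RW=1,US=1,PS=0
  ⇒ phys 0x4EA91  [3 reads]
#5 VA=0xC0C0F283 (r,kernel):
  L0 @0x30[3] → 0x52007  P=1,RW=1,US=1,PS=0
  L1 @0x52[6] → 0x54007  P=1,RW=1,US=1,PS=0
  L2 @0x54[15] → 0x56007  P=1,RW=1,US=1,PS=0
  ⇒ phys 0x56283  [3 reads]
#6 VA=0x4000095B (r,kernel):
  L0 @0x30[1] → 0x59087  P=1,RW=1,US=1,PS=1
  ⇒ phys 0x5995B (huge @L0)  [1 reads]
#7 VA=0x340C1B71A (r,kernel):
  L0 @0x30[13] → 0x5A007  P=1,RW=1,US=1,PS=0
  L1 @0x5A[6] → 0x5C007  P=1,RW=1,US=1,PS=0
  L2 @0x5C[27] → 0x5E007  P=1,RW=1,US=1,PS=0
  ⇒ phys 0x5E71A  [3 reads]

Access #6 fault: NONE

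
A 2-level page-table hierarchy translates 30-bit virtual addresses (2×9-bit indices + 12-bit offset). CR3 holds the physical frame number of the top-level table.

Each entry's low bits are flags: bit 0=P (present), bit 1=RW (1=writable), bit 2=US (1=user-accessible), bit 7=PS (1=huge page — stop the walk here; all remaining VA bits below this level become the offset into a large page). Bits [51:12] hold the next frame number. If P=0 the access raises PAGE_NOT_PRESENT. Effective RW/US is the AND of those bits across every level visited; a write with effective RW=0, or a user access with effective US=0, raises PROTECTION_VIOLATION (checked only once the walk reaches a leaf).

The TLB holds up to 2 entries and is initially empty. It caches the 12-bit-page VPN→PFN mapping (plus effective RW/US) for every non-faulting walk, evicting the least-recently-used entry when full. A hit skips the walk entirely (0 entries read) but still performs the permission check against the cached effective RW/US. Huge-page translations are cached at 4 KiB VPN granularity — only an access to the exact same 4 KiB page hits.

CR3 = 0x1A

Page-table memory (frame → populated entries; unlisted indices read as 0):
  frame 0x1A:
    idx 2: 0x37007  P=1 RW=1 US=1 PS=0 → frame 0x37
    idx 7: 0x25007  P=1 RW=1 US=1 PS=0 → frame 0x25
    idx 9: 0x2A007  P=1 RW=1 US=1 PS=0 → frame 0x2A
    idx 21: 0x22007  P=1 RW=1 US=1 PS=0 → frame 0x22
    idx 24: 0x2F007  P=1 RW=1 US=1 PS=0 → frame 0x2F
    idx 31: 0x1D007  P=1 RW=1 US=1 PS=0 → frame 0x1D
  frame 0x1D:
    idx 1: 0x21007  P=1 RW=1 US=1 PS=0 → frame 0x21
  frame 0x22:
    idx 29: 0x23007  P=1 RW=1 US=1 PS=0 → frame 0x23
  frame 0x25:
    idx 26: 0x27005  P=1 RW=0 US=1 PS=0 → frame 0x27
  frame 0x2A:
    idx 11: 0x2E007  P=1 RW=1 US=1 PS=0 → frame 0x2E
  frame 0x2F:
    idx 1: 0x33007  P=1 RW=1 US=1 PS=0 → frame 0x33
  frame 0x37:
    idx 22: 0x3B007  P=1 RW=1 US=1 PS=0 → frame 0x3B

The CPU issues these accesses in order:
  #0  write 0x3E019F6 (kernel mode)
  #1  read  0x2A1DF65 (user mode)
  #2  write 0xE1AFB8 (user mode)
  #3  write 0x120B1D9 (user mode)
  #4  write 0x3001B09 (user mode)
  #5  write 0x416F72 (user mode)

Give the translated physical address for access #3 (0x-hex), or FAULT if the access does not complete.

Walk each access:
#0 VA=0x3E019F6 (w,kernel):
  [0] read 0x1A idx=31: raw=0x1D007 flags P=1 W=1 U=1 S=0
  [1] read 0x1D idx=1: raw=0x21007 flags P=1 W=1 U=1 S=0
  ✓ 0x219F6  — 2 lookups
#1 VA=0x2A1DF65 (r,user):
  [0] read 0x1A idx=21: raw=0x22007 flags P=1 W=1 U=1 S=0
  [1] read 0x22 idx=29: raw=0x23007 flags P=1 W=1 U=1 S=0
  ✓ 0x23F65  — 2 lookups
#2 VA=0xE1AFB8 (w,user):
  [0] read 0x1A idx=7: raw=0x25007 flags P=1 W=1 U=1 S=0
  [1] read 0x25 idx=26: raw=0x27005 flags P=1 W=0 U=1 S=0
  ✗ PROTECTION_VIOLATION  [2 reads]
#3 VA=0x120B1D9 (w,user):
  [0] read 0x1A idx=9: raw=0x2A007 flags P=1 W=1 U=1 S=0
  [1] read 0x2A idx=11: raw=0x2E007 flags P=1 W=1 U=1 S=0
  ✓ 0x2E1D9  — 2 lookups
#4 VA=0x3001B09 (w,user):
  [0] read 0x1A idx=24: raw=0x2F007 flags P=1 W=1 U=1 S=0
  [1] read 0x2F idx=1: raw=0x33007 flags P=1 W=1 U=1 S=0
  ✓ 0x33B09  — 2 lookups
#5 VA=0x416F72 (w,user):
  [0] read 0x1A idx=2: raw=0x37007 flags P=1 W=1 U=1 S=0
  [1] read 0x37 idx=22: raw=0x3B007 flags P=1 W=1 U=1 S=0
  ✓ 0x3BF72  — 2 lookups

Access #3 PA: 0x2E1D9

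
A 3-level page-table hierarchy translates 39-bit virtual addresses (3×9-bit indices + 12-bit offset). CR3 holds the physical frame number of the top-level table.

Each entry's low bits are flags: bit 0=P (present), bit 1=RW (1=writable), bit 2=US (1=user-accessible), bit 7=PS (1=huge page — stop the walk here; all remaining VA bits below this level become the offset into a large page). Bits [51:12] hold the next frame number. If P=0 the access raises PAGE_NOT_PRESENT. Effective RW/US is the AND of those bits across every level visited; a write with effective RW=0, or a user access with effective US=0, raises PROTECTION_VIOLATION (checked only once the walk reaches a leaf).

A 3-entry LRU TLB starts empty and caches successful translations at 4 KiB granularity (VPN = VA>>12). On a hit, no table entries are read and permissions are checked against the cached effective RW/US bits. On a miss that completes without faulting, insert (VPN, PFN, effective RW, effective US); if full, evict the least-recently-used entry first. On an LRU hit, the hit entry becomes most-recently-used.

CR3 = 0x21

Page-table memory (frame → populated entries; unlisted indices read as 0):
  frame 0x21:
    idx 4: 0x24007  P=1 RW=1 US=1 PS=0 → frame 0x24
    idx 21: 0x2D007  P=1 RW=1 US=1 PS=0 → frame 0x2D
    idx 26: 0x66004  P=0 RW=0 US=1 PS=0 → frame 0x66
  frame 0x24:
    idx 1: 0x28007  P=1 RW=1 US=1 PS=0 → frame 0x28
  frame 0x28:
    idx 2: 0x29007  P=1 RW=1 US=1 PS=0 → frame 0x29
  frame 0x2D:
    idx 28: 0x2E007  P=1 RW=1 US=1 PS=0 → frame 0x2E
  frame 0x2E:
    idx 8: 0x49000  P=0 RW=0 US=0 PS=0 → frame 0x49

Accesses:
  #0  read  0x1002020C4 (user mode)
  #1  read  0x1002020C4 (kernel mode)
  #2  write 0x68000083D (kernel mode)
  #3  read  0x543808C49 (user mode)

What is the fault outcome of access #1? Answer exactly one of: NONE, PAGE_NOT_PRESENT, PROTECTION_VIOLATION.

Per-access translation:
#0 VA=0x1002020C4 (r,user):
  L0 @0x21[4] → 0x24007  P=1,RW=1,US=1,PS=0
  L1 @0x24[1] → 0x28007  P=1,RW=1,US=1,PS=0
  L2 @0x28[2] → 0x29007  P=1,RW=1,US=1,PS=0
  ⇒ phys 0x290C4  [3 reads]
#1 VA=0x1002020C4 (r,kernel):
  TLB hit vpn=0x100202 → PA=0x290C4
#2 VA=0x68000083D (w,kernel):
  L0 @0x21[26] → 0x66004  P=0,RW=0,US=1,PS=0
  ⇒ fault: PAGE_NOT_PRESENT  — 1 lookups
#3 VA=0x543808C49 (r,user):
  L0 @0x21[21] → 0x2D007  P=1,RW=1,US=1,PS=0
  L1 @0x2D[28] → 0x2E007  P=1,RW=1,US=1,PS=0
  L2 @0x2E[8] → 0x49000  P=0,RW=0,US=0,PS=0
  ⇒ fault: PAGE_NOT_PRESENT  — 3 lookups

Access #1 fault: NONE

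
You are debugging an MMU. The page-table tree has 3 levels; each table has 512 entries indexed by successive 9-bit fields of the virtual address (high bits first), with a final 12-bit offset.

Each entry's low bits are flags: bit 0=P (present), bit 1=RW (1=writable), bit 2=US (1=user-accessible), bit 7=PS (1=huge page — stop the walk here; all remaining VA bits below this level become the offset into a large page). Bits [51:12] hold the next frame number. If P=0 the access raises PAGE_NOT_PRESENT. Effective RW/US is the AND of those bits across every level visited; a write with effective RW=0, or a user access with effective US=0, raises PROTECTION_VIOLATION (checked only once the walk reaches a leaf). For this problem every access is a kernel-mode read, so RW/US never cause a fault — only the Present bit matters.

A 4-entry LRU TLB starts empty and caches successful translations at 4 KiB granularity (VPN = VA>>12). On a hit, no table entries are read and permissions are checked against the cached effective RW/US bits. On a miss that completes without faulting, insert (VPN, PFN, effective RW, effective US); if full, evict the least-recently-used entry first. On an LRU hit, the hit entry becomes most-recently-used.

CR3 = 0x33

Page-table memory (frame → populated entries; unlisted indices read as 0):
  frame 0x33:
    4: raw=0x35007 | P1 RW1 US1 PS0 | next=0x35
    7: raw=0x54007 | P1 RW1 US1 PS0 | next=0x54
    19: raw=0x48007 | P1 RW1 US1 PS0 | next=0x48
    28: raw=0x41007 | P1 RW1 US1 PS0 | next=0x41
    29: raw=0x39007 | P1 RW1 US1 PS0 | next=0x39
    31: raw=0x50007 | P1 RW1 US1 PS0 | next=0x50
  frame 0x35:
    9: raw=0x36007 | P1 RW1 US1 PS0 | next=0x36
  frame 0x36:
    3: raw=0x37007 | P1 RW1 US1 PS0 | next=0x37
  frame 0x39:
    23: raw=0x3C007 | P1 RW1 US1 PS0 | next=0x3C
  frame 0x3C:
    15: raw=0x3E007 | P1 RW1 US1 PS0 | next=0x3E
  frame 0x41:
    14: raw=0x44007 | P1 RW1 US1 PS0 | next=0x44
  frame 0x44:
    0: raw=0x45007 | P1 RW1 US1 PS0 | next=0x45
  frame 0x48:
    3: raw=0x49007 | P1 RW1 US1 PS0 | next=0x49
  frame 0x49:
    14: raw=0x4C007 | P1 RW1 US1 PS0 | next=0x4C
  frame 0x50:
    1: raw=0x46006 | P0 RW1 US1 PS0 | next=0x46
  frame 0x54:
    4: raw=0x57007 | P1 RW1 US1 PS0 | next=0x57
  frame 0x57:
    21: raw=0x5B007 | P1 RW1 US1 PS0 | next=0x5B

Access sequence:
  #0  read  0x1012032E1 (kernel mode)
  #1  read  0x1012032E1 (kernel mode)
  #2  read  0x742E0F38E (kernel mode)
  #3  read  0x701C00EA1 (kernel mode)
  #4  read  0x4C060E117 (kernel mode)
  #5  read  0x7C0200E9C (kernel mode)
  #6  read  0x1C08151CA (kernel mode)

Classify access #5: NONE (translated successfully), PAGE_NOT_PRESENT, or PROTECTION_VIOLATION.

Trace:
#0 VA=0x1012032E1 (r,kernel):
  L0 @0x33[4] → 0x35007  P=1,RW=1,US=1,PS=0
  L1 @0x35[9] → 0x36007  P=1,RW=1,US=1,PS=0
  L2 @0x36[3] → 0x37007  P=1,RW=1,US=1,PS=0
  → PA=0x372E1  (3 entries read)
#1 VA=0x1012032E1 (r,kernel):
  TLB hit vpn=0x101203 → PA=0x372E1
#2 VA=0x742E0F38E (r,kernel):
  L0 @0x33[29] → 0x39007  P=1,RW=1,US=1,PS=0
  L1 @0x39[23] → 0x3C007  P=1,RW=1,US=1,PS=0
  L2 @0x3C[15] → 0x3E007  P=1,RW=1,US=1,PS=0
  → PA=0x3E38E  (3 entries read)
#3 VA=0x701C00EA1 (r,kernel):
  L0 @0x33[28] → 0x41007  P=1,RW=1,US=1,PS=0
  L1 @0x41[14] → 0x44007  P=1,RW=1,US=1,PS=0
  L2 @0x44[0] → 0x45007  P=1,RW=1,US=1,PS=0
  → PA=0x45EA1  (3 entries read)
#4 VA=0x4C060E117 (r,kernel):
  L0 @0x33[19] → 0x48007  P=1,RW=1,US=1,PS=0
  L1 @0x48[3] → 0x49007  P=1,RW=1,US=1,PS=0
  L2 @0x49[14] → 0x4C007  P=1,RW=1,US=1,PS=0
  → PA=0x4C117  (3 entries read)
#5 VA=0x7C0200E9C (r,kernel):
  L0 @0x33[31] → 0x50007  P=1,RW=1,US=1,PS=0
  L1 @0x50[1] → 0x46006  P=0,RW=1,US=1,PS=0
  → PAGE_NOT_PRESENT  (2 entries read)
#6 VA=0x1C08151CA (r,kernel):
  L0 @0x33[7] → 0x54007  P=1,RW=1,US=1,PS=0
  L1 @0x54[4] → 0x57007  P=1,RW=1,US=1,PS=0
  L2 @0x57[21] → 0x5B007  P=1,RW=1,US=1,PS=0
  → PA=0x5B1CA  (3 entries read)

Access #5 fault: PAGE_NOT_PRESENT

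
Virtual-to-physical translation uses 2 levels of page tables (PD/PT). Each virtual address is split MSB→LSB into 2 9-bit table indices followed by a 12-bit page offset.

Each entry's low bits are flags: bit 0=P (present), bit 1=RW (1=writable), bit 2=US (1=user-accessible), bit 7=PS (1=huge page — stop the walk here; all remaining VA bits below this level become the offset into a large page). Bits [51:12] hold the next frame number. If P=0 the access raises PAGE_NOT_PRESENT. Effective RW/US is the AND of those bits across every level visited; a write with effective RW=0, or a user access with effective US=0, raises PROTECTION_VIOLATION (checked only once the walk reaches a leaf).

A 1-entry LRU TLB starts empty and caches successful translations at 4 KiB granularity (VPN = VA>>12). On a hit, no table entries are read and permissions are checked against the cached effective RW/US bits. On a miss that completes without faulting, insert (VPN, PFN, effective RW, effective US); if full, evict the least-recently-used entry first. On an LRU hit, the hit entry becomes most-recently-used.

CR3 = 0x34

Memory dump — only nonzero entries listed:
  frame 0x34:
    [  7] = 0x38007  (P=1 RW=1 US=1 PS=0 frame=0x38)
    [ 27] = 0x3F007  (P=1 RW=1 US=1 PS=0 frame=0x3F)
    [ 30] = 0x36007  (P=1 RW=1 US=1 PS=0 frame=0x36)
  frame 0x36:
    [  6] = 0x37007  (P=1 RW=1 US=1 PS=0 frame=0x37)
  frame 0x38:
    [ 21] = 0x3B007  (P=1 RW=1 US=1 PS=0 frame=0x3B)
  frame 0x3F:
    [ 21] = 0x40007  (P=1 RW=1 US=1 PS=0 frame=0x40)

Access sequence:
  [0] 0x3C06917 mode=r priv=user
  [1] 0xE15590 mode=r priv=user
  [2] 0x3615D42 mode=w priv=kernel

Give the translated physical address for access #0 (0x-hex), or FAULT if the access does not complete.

Trace:
#0 VA=0x3C06917 (r,user):
  L0 @0x34[30] → 0x36007  P=1,RW=1,US=1,PS=0
  L1 @0x36[6] → 0x37007  P=1,RW=1,US=1,PS=0
  ⇒ phys 0x37917  [2 reads]
#1 VA=0xE15590 (r,user):
  L0 @0x34[7] → 0x38007  P=1,RW=1,US=1,PS=0
  L1 @0x38[21] → 0x3B007  P=1,RW=1,US=1,PS=0
  ⇒ phys 0x3B590  [2 reads]
#2 VA=0x3615D42 (w,kernel):
  L0 @0x34[27] → 0x3F007  P=1,RW=1,US=1,PS=0
  L1 @0x3F[21] → 0x40007  P=1,RW=1,US=1,PS=0
  ⇒ phys 0x40D42  [2 reads]

Access #0 PA: 0x37917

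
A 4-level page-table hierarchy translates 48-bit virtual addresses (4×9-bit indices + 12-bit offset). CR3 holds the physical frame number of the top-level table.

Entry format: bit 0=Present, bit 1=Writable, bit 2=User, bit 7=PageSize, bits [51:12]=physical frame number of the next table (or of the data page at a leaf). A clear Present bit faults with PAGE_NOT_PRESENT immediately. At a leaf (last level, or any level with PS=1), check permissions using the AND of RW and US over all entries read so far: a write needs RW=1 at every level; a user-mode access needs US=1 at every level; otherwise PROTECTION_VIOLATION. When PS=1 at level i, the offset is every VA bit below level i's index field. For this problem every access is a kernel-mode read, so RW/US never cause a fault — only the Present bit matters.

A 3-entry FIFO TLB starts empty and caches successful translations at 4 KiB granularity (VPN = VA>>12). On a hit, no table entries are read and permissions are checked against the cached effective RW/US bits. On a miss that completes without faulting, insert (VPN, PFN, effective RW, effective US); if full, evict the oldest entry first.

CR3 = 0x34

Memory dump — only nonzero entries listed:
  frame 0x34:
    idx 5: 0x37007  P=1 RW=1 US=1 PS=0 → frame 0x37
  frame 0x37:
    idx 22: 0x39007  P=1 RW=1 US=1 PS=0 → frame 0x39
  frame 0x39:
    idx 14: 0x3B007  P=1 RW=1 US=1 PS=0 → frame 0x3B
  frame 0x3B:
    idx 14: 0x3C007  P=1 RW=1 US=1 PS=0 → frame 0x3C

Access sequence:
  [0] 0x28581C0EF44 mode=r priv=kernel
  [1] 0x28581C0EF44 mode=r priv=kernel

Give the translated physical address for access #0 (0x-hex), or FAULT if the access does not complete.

Trace:
#0 VA=0x28581C0EF44 (r,kernel):
  lvl0: tbl 0x34, slot 5 ⇒ 0x37007 (P1/RW1/US1/PS0)
  lvl1: tbl 0x37, slot 22 ⇒ 0x39007 (P1/RW1/US1/PS0)
  lvl2: tbl 0x39, slot 14 ⇒ 0x3B007 (P1/RW1/US1/PS0)
  lvl3: tbl 0x3B, slot 14 ⇒ 0x3C007 (P1/RW1/US1/PS0)
  ✓ 0x3CF44  — 4 lookups
#1 VA=0x28581C0EF44 (r,kernel):
  TLB hit vpn=0x28581C0E → PA=0x3CF44

Access #0 PA: 0x3CF44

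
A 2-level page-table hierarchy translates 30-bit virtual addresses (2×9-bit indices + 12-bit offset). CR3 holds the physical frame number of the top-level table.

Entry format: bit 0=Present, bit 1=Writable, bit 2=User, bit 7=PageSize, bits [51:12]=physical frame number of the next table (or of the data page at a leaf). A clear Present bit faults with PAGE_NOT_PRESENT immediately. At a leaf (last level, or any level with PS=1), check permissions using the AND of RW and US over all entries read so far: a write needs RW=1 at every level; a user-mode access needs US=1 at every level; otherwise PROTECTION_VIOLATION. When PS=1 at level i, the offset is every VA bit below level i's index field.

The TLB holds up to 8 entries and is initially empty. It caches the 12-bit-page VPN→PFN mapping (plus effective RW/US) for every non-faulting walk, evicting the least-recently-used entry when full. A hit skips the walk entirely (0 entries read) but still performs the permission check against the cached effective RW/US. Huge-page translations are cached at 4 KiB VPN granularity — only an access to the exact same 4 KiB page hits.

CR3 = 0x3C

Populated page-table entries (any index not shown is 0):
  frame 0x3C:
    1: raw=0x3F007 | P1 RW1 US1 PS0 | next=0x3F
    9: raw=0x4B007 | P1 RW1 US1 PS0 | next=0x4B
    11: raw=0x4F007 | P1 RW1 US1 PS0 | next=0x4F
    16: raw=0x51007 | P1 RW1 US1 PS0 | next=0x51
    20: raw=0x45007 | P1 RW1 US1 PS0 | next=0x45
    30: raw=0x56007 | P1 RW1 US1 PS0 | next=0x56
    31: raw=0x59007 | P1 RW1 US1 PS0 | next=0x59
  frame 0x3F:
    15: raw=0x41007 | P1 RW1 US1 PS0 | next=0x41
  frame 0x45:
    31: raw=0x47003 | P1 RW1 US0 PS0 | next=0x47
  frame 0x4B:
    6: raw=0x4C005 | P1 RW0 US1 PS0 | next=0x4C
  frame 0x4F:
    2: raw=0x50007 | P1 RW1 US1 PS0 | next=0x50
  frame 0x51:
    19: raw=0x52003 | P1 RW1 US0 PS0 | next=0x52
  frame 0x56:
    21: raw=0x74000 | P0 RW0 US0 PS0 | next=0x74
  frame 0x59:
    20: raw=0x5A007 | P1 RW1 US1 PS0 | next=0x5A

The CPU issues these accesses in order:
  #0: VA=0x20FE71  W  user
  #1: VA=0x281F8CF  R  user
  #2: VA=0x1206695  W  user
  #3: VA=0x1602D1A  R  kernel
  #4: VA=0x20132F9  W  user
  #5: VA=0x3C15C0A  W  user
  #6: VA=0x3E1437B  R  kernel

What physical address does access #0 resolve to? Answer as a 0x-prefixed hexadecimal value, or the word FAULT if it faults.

Trace:
#0 VA=0x20FE71 (w,user):
  L0: frame=0x3C idx=1 entry=0x3F007 [P=1 RW=1 US=1 PS=0]
  L1: frame=0x3F idx=15 entry=0x41007 [P=1 RW=1 US=1 PS=0]
  ⇒ phys 0x41E71  [2 reads]
#1 VA=0x281F8CF (r,user):
  L0: frame=0x3C idx=20 entry=0x45007 [P=1 RW=1 US=1 PS=0]
  L1: frame=0x45 idx=31 entry=0x47003 [P=1 RW=1 US=0 PS=0]
  → PROTECTION_VIOLATION  (2 entries read)
#2 VA=0x1206695 (w,user):
  L0: frame=0x3C idx=9 entry=0x4B007 [P=1 RW=1 US=1 PS=0]
  L1: frame=0x4B idx=6 entry=0x4C005 [P=1 RW=0 US=1 PS=0]
  → PROTECTION_VIOLATION  (2 entries read)
#3 VA=0x1602D1A (r,kernel):
  L0: frame=0x3C idx=11 entry=0x4F007 [P=1 RW=1 US=1 PS=0]
  L1: frame=0x4F idx=2 entry=0x50007 [P=1 RW=1 US=1 PS=0]
  ⇒ phys 0x50D1A  [2 reads]
#4 VA=0x20132F9 (w,user):
  L0: frame=0x3C idx=16 entry=0x51007 [P=1 RW=1 US=1 PS=0]
  L1: frame=0x51 idx=19 entry=0x52003 [P=1 RW=1 US=0 PS=0]
  → PROTECTION_VIOLATION  (2 entries read)
#5 VA=0x3C15C0A (w,user):
  L0: frame=0x3C idx=30 entry=0x56007 [P=1 RW=1 US=1 PS=0]
  L1: frame=0x56 idx=21 entry=0x74000 [P=0 RW=0 US=0 PS=0]
  → PAGE_NOT_PRESENT  (2 entries read)
#6 VA=0x3E1437B (r,kernel):
  L0: frame=0x3C idx=31 entry=0x59007 [P=1 RW=1 US=1 PS=0]
  L1: frame=0x59 idx=20 entry=0x5A007 [P=1 RW=1 US=1 PS=0]
  ⇒ phys 0x5A37B  [2 reads]

Access #0 PA: 0x41E71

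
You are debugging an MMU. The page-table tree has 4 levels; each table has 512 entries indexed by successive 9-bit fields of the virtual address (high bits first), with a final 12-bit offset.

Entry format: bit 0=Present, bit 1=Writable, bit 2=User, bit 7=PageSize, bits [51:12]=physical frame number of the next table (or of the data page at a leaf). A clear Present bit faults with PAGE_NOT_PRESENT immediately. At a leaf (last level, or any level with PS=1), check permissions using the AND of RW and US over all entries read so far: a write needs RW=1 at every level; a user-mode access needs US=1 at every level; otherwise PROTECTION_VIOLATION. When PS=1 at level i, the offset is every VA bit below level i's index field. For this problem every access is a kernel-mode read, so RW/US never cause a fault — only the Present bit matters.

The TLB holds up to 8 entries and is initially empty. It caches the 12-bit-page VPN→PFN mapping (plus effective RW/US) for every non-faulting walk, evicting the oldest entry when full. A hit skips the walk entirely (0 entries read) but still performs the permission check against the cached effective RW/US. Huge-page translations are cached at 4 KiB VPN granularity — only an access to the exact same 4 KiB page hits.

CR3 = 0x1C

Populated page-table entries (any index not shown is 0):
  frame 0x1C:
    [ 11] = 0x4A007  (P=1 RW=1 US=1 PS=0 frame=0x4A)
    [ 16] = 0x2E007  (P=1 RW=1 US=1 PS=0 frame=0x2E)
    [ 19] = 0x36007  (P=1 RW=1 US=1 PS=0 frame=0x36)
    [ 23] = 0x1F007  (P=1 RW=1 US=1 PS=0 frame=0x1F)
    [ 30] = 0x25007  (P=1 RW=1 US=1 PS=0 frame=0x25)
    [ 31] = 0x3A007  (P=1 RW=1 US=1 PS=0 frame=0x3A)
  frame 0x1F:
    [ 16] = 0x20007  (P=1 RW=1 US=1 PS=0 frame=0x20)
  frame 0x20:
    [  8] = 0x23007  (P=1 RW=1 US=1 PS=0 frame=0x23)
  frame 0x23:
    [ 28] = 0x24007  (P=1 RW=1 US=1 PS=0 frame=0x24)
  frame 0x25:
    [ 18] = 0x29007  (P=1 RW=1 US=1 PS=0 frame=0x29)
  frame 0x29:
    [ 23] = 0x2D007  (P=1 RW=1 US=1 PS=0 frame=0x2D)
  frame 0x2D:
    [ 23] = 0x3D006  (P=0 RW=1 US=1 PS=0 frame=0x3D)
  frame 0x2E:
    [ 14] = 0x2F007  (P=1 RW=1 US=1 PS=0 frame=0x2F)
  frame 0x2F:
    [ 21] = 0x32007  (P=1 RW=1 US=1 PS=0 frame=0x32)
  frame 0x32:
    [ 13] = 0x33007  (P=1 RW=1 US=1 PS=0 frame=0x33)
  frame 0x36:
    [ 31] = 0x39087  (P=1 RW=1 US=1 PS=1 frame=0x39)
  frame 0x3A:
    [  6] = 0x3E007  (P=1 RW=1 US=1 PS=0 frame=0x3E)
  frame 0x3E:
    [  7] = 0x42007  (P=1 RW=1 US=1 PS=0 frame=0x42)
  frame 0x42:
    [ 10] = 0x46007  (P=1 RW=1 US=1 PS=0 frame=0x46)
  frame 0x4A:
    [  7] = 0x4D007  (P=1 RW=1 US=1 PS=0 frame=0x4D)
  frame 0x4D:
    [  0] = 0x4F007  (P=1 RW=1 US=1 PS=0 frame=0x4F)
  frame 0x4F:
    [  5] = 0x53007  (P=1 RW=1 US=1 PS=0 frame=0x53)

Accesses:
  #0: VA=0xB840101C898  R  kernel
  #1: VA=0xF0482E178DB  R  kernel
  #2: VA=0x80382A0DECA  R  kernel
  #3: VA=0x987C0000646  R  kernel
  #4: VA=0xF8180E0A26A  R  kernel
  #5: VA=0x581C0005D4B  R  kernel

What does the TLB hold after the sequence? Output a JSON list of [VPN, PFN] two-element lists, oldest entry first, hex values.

Walk each access:
#0 VA=0xB840101C898 (r,kernel):
  L0: frame=0x1C idx=23 entry=0x1F007 [P=1 RW=1 US=1 PS=0]
  L1: frame=0x1F idx=16 entry=0x20007 [P=1 RW=1 US=1 PS=0]
  L2: frame=0x20 idx=8 entry=0x23007 [P=1 RW=1 US=1 PS=0]
  L3: frame=0x23 idx=28 entry=0x24007 [P=1 RW=1 US=1 PS=0]
  ✓ 0x24898  — 4 lookups
#1 VA=0xF0482E178DB (r,kernel):
  L0: frame=0x1C idx=30 entry=0x25007 [P=1 RW=1 US=1 PS=0]
  L1: frame=0x25 idx=18 entry=0x29007 [P=1 RW=1 US=1 PS=0]
  L2: frame=0x29 idx=23 entry=0x2D007 [P=1 RW=1 US=1 PS=0]
  L3: frame=0x2D idx=23 entry=0x3D006 [P=0 RW=1 US=1 PS=0]
  ✗ PAGE_NOT_PRESENT  [4 reads]
#2 VA=0x80382A0DECA (r,kernel):
  L0: frame=0x1C idx=16 entry=0x2E007 [P=1 RW=1 US=1 PS=0]
  L1: frame=0x2E idx=14 entry=0x2F007 [P=1 RW=1 US=1 PS=0]
  L2: frame=0x2F idx=21 entry=0x32007 [P=1 RW=1 US=1 PS=0]
  L3: frame=0x32 idx=13 entry=0x33007 [P=1 RW=1 US=1 PS=0]
  ✓ 0x33ECA  — 4 lookups
#3 VA=0x987C0000646 (r,kernel):
  L0: frame=0x1C idx=19 entry=0x36007 [P=1 RW=1 US=1 PS=0]
  L1: frame=0x36 idx=31 entry=0x39087 [P=1 RW=1 US=1 PS=1]
  ✓ 0x39646 (huge @L1)  — 2 lookups
#4 VA=0xF8180E0A26A (r,kernel):
  L0: frame=0x1C idx=31 entry=0x3A007 [P=1 RW=1 US=1 PS=0]
  L1: frame=0x3A idx=6 entry=0x3E007 [P=1 RW=1 US=1 PS=0]
  L2: frame=0x3E idx=7 entry=0x42007 [P=1 RW=1 US=1 PS=0]
  L3: frame=0x42 idx=10 entry=0x46007 [P=1 RW=1 US=1 PS=0]
  ✓ 0x4626A  — 4 lookups
#5 VA=0x581C0005D4B (r,kernel):
  L0: frame=0x1C idx=11 entry=0x4A007 [P=1 RW=1 US=1 PS=0]
  L1: frame=0x4A idx=7 entry=0x4D007 [P=1 RW=1 US=1 PS=0]
  L2: frame=0x4D idx=0 entry=0x4F007 [P=1 RW=1 US=1 PS=0]
  L3: frame=0x4F idx=5 entry=0x53007 [P=1 RW=1 US=1 PS=0]
  ✓ 0x53D4B  — 4 lookups

TLB: [["0xB840101C", "0x24"], ["0x80382A0D", "0x33"], ["0x987C0000", "0x39"], ["0xF8180E0A", "0x46"], ["0x581C0005", "0x53"]]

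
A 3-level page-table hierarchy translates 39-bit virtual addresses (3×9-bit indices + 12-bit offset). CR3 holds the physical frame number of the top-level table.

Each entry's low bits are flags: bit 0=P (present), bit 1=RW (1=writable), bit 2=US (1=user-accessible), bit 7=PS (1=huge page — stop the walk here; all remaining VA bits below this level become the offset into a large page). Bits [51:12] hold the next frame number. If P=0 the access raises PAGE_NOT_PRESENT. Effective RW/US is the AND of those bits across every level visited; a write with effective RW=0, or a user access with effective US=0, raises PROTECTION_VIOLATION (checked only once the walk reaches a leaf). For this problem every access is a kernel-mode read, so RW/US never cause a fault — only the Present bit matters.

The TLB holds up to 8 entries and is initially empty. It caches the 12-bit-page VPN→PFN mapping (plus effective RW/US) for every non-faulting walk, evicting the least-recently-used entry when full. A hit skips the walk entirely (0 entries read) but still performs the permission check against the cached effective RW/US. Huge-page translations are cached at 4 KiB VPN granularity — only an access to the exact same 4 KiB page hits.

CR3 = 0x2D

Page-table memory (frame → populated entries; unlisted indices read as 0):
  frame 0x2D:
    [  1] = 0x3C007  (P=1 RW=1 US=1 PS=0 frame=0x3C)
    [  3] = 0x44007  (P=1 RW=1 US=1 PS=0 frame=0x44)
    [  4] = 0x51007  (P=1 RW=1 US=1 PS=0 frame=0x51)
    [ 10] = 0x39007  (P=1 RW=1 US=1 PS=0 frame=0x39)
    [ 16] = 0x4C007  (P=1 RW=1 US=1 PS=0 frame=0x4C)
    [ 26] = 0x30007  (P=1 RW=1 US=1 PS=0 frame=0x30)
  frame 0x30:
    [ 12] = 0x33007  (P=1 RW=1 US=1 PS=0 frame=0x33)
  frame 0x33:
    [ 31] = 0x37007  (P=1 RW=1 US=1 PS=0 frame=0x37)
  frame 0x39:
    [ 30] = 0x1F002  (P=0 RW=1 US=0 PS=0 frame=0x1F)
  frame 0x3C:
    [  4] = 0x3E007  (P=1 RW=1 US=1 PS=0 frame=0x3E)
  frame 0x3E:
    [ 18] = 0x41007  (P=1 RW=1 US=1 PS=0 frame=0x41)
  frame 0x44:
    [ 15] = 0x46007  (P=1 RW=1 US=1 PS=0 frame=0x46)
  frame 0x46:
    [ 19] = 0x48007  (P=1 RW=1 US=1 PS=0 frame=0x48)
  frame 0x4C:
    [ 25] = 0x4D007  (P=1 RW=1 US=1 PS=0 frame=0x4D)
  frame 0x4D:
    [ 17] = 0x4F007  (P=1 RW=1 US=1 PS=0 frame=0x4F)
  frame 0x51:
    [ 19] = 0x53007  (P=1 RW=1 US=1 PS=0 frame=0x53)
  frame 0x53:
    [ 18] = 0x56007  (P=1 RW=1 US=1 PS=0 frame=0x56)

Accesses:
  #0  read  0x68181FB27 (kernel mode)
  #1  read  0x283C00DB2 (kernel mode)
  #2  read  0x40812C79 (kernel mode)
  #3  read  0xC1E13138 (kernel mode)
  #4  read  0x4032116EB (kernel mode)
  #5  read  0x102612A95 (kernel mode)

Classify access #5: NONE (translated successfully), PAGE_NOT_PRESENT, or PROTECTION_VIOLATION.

Per-access translation:
#0 VA=0x68181FB27 (r,kernel):
  L0: frame=0x2D idx=26 entry=0x30007 [P=1 RW=1 US=1 PS=0]
  L1: frame=0x30 idx=12 entry=0x33007 [P=1 RW=1 US=1 PS=0]
  L2: frame=0x33 idx=31 entry=0x37007 [P=1 RW=1 US=1 PS=0]
  ⇒ phys 0x37B27  [3 reads]
#1 VA=0x283C00DB2 (r,kernel):
  L0: frame=0x2D idx=10 entry=0x39007 [P=1 RW=1 US=1 PS=0]
  L1: frame=0x39 idx=30 entry=0x1F002 [P=0 RW=1 US=0 PS=0]
  → PAGE_NOT_PRESENT  (2 entries read)
#2 VA=0x40812C79 (r,kernel):
  L0: frame=0x2D idx=1 entry=0x3C007 [P=1 RW=1 US=1 PS=0]
  L1: frame=0x3C idx=4 entry=0x3E007 [P=1 RW=1 US=1 PS=0]
  L2: frame=0x3E idx=18 entry=0x41007 [P=1 RW=1 US=1 PS=0]
  ⇒ phys 0x41C79  [3 reads]
#3 VA=0xC1E13138 (r,kernel):
  L0: frame=0x2D idx=3 entry=0x44007 [P=1 RW=1 US=1 PS=0]
  L1: frame=0x44 idx=15 entry=0x46007 [P=1 RW=1 US=1 PS=0]
  L2: frame=0x46 idx=19 entry=0x48007 [P=1 RW=1 US=1 PS=0]
  ⇒ phys 0x48138  [3 reads]
#4 VA=0x4032116EB (r,kernel):
  L0: frame=0x2D idx=16 entry=0x4C007 [P=1 RW=1 US=1 PS=0]
  L1: frame=0x4C idx=25 entry=0x4D007 [P=1 RW=1 US=1 PS=0]
  L2: frame=0x4D idx=17 entry=0x4F007 [P=1 RW=1 US=1 PS=0]
  ⇒ phys 0x4F6EB  [3 reads]
#5 VA=0x102612A95 (r,kernel):
  L0: frame=0x2D idx=4 entry=0x51007 [P=1 RW=1 US=1 PS=0]
  L1: frame=0x51 idx=19 entry=0x53007 [P=1 RW=1 US=1 PS=0]
  L2: frame=0x53 idx=18 entry=0x56007 [P=1 RW=1 US=1 PS=0]
  ⇒ phys 0x56A95  [3 reads]

Access #5 fault: NONE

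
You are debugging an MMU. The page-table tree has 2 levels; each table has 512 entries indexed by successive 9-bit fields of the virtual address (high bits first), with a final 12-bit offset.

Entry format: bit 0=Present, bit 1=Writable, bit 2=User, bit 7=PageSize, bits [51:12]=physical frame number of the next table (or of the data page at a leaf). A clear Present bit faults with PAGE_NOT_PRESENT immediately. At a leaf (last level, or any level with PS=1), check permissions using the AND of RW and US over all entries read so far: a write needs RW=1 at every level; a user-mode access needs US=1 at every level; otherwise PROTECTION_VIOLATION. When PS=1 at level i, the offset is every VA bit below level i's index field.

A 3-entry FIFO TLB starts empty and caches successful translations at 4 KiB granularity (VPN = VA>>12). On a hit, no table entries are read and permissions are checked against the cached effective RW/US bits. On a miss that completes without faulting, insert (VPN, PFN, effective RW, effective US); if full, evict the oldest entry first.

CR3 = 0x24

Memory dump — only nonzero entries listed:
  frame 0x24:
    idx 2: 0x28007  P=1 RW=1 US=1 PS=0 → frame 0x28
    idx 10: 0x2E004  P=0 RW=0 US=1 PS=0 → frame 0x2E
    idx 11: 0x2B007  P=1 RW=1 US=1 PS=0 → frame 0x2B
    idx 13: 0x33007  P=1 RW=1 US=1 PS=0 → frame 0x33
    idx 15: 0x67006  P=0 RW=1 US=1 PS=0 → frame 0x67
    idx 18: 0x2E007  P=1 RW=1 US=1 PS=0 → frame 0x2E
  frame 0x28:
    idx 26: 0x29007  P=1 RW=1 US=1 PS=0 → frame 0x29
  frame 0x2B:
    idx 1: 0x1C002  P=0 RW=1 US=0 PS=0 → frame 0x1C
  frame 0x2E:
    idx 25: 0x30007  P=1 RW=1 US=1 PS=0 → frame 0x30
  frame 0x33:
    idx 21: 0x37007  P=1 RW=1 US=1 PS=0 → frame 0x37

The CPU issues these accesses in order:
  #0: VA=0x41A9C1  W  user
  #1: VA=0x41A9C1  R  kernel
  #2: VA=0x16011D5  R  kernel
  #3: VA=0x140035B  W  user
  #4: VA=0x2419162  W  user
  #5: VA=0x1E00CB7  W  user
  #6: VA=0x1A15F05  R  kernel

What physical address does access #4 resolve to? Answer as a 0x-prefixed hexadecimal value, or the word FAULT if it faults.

Trace:
#0 VA=0x41A9C1 (w,user):
  L0 @0x24[2] → 0x28007  P=1,RW=1,US=1,PS=0
  L1 @0x28[26] → 0x29007  P=1,RW=1,US=1,PS=0
  → PA=0x299C1  (2 entries read)
#1 VA=0x41A9C1 (r,kernel):
  TLB hit vpn=0x41A → PA=0x299C1
#2 VA=0x16011D5 (r,kernel):
  L0 @0x24[11] → 0x2B007  P=1,RW=1,US=1,PS=0
  L1 @0x2B[1] → 0x1C002  P=0,RW=1,US=0,PS=0
  → PAGE_NOT_PRESENT  (2 entries read)
#3 VA=0x140035B (w,user):
  L0 @0x24[10] → 0x2E004  P=0,RW=0,US=1,PS=0
  → PAGE_NOT_PRESENT  (1 entries read)
#4 VA=0x2419162 (w,user):
  L0 @0x24[18] → 0x2E007  P=1,RW=1,US=1,PS=0
  L1 @0x2E[25] → 0x30007  P=1,RW=1,US=1,PS=0
  → PA=0x30162  (2 entries read)
#5 VA=0x1E00CB7 (w,user):
  L0 @0x24[15] → 0x67006  P=0,RW=1,US=1,PS=0
  → PAGE_NOT_PRESENT  (1 entries read)
#6 VA=0x1A15F05 (r,kernel):
  L0 @0x24[13] → 0x33007  P=1,RW=1,US=1,PS=0
  L1 @0x33[21] → 0x37007  P=1,RW=1,US=1,PS=0
  → PA=0x37F05  (2 entries read)

Access #4 PA: 0x30162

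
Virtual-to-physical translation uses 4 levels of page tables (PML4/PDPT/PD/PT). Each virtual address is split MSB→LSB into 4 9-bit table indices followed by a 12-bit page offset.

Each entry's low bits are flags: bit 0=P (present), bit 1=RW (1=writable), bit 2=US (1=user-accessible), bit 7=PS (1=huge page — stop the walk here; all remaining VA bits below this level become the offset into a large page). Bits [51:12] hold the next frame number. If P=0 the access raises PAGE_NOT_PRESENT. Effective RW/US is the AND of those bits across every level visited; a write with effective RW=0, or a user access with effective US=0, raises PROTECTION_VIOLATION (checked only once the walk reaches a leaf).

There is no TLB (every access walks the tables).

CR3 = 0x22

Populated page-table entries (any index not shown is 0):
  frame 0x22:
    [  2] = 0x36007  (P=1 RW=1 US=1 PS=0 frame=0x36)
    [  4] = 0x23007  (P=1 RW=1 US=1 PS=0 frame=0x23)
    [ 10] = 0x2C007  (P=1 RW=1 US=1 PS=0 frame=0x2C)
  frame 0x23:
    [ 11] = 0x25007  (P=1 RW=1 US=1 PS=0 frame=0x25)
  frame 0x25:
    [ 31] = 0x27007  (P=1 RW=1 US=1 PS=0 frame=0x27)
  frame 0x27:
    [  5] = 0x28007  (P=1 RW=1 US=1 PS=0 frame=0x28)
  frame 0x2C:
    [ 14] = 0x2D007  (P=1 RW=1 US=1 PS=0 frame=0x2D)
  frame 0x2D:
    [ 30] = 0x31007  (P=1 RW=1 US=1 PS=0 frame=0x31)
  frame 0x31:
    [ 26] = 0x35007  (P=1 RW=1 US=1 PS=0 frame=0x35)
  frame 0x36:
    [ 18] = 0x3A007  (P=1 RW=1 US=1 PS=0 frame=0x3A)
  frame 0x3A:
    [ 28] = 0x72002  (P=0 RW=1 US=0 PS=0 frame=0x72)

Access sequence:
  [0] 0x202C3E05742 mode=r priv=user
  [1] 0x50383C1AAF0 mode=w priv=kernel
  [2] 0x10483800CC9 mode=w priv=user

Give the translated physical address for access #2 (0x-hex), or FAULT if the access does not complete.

Trace:
#0 VA=0x202C3E05742 (r,user):
  L0: frame=0x22 idx=4 entry=0x23007 [P=1 RW=1 US=1 PS=0]
  L1: frame=0x23 idx=11 entry=0x25007 [P=1 RW=1 US=1 PS=0]
  L2: frame=0x25 idx=31 entry=0x27007 [P=1 RW=1 US=1 PS=0]
  L3: frame=0x27 idx=5 entry=0x28007 [P=1 RW=1 US=1 PS=0]
  ✓ 0x28742  — 4 lookups
#1 VA=0x50383C1AAF0 (w,kernel):
  L0: frame=0x22 idx=10 entry=0x2C007 [P=1 RW=1 US=1 PS=0]
  L1: frame=0x2C idx=14 entry=0x2D007 [P=1 RW=1 US=1 PS=0]
  L2: frame=0x2D idx=30 entry=0x31007 [P=1 RW=1 US=1 PS=0]
  L3: frame=0x31 idx=26 entry=0x35007 [P=1 RW=1 US=1 PS=0]
  ✓ 0x35AF0  — 4 lookups
#2 VA=0x10483800CC9 (w,user):
  L0: frame=0x22 idx=2 entry=0x36007 [P=1 RW=1 US=1 PS=0]
  L1: frame=0x36 idx=18 entry=0x3A007 [P=1 RW=1 US=1 PS=0]
  L2: frame=0x3A idx=28 entry=0x72002 [P=0 RW=1 US=0 PS=0]
  ⇒ fault: PAGE_NOT_PRESENT  — 3 lookups

Access #2 PA: FAULT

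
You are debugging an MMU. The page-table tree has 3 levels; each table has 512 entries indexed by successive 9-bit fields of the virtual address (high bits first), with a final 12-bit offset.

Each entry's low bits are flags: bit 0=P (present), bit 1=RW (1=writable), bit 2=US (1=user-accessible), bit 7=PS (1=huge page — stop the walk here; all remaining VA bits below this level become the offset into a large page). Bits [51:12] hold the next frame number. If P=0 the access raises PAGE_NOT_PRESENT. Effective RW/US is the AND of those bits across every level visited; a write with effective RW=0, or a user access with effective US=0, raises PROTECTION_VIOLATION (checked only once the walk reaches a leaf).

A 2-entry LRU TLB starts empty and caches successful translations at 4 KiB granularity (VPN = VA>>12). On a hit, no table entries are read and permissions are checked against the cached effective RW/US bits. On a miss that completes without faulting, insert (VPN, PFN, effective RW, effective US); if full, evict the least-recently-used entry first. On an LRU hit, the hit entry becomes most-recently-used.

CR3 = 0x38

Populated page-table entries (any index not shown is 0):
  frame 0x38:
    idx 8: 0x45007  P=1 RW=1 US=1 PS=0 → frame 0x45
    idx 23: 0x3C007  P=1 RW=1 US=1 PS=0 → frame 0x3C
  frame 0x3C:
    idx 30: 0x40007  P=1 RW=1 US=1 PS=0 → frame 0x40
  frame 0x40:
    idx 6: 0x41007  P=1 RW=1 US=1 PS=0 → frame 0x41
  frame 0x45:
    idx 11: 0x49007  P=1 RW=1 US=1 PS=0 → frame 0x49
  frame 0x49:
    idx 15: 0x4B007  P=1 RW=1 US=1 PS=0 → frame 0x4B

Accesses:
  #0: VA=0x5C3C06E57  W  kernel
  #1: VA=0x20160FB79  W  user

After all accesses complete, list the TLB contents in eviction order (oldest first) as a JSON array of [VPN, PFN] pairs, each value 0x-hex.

Trace:
#0 VA=0x5C3C06E57 (w,kernel):
  [0] read 0x38 idx=23: raw=0x3C007 flags P=1 W=1 U=1 S=0
  [1] read 0x3C idx=30: raw=0x40007 flags P=1 W=1 U=1 S=0
  [2] read 0x40 idx=6: raw=0x41007 flags P=1 W=1 U=1 S=0
  → PA=0x41E57  (3 entries read)
#1 VA=0x20160FB79 (w,user):
  [0] read 0x38 idx=8: raw=0x45007 flags P=1 W=1 U=1 S=0
  [1] read 0x45 idx=11: raw=0x49007 flags P=1 W=1 U=1 S=0
  [2] read 0x49 idx=15: raw=0x4B007 flags P=1 W=1 U=1 S=0
  → PA=0x4BB79  (3 entries read)

TLB: [["0x5C3C06", "0x41"], ["0x20160F", "0x4B"]]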